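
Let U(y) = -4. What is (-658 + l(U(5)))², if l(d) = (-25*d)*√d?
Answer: 392964 - 263200*I ≈ 3.9296e+5 - 2.632e+5*I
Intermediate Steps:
l(d) = -25*d^(3/2)
(-658 + l(U(5)))² = (-658 - (-200)*I)² = (-658 + 200*I)²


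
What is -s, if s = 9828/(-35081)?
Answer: 9828/35081 ≈ 0.28015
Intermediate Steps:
s = -9828/35081 (s = 9828*(-1/35081) = -9828/35081 ≈ -0.28015)
-s = -1*(-9828/35081) = 9828/35081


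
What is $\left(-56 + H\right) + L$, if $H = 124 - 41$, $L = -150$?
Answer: $-123$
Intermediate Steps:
$H = 83$ ($H = 124 - 41 = 83$)
$\left(-56 + H\right) + L = \left(-56 + 83\right) - 150 = 27 - 150 = -123$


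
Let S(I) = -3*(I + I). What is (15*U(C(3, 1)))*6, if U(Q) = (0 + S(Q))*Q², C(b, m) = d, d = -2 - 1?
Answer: 14580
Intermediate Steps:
S(I) = -6*I
d = -3
C(b, m) = -3
U(Q) = -6*Q³ (U(Q) = (0 - 6*Q)*Q² = (-6*Q)*Q² = -6*Q³)
(15*U(C(3, 1)))*6 = (15*(-6*(-3)³))*6 = (15*(-6*(-27)))*6 = (15*162)*6 = 2430*6 = 14580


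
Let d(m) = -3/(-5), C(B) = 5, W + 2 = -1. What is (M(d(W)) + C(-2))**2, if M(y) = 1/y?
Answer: 400/9 ≈ 44.444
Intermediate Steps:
W = -3 (W = -2 - 1 = -3)
d(m) = 3/5 (d(m) = -3*(-1/5) = 3/5)
M(y) = 1/y
(M(d(W)) + C(-2))**2 = (1/(3/5) + 5)**2 = (5/3 + 5)**2 = (20/3)**2 = 400/9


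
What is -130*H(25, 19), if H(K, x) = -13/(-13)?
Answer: -130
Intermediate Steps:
H(K, x) = 1 (H(K, x) = -13*(-1/13) = 1)
-130*H(25, 19) = -130*1 = -130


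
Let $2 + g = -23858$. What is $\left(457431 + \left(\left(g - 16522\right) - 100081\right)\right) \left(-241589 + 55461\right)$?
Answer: $-58996619904$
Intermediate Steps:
$g = -23860$ ($g = -2 - 23858 = -23860$)
$\left(457431 + \left(\left(g - 16522\right) - 100081\right)\right) \left(-241589 + 55461\right) = \left(457431 - 140463\right) \left(-241589 + 55461\right) = \left(457431 - 140463\right) \left(-186128\right) = 316968 \left(-186128\right) = -58996619904$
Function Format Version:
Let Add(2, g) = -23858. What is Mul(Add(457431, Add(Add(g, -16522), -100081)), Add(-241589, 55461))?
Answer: -58996619904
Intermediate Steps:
g = -23860 (g = Add(-2, -23858) = -23860)
Mul(Add(457431, Add(Add(g, -16522), -100081)), Add(-241589, 55461)) = Mul(Add(457431, Add(Add(-23860, -16522), -100081)), Add(-241589, 55461)) = Mul(Add(457431, Add(-40382, -100081)), -186128) = Mul(Add(457431, -140463), -186128) = Mul(316968, -186128) = -58996619904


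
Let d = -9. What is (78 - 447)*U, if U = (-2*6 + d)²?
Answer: -162729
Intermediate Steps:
U = 441 (U = (-2*6 - 9)² = (-12 - 9)² = (-21)² = 441)
(78 - 447)*U = (78 - 447)*441 = -369*441 = -162729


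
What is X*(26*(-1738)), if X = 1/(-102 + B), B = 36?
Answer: 2054/3 ≈ 684.67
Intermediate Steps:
X = -1/66 (X = 1/(-102 + 36) = 1/(-66) = -1/66 ≈ -0.015152)
X*(26*(-1738)) = -13*(-1738)/33 = -1/66*(-45188) = 2054/3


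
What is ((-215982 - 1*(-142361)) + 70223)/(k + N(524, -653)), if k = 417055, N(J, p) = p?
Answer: -1699/208201 ≈ -0.0081604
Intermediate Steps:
((-215982 - 1*(-142361)) + 70223)/(k + N(524, -653)) = ((-215982 - 1*(-142361)) + 70223)/(417055 - 653) = ((-215982 + 142361) + 70223)/416402 = (-73621 + 70223)*(1/416402) = -3398*1/416402 = -1699/208201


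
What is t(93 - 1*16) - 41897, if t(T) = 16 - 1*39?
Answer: -41920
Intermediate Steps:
t(T) = -23 (t(T) = 16 - 39 = -23)
t(93 - 1*16) - 41897 = -23 - 41897 = -41920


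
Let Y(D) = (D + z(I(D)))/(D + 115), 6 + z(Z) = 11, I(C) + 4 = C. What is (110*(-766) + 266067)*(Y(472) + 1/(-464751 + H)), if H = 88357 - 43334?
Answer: 36399519291883/246380336 ≈ 1.4774e+5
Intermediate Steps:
H = 45023
I(C) = -4 + C
z(Z) = 5 (z(Z) = -6 + 11 = 5)
Y(D) = (5 + D)/(115 + D) (Y(D) = (D + 5)/(D + 115) = (5 + D)/(115 + D))
(110*(-766) + 266067)*(Y(472) + 1/(-464751 + H)) = (110*(-766) + 266067)*((5 + 472)/(115 + 472) + 1/(-464751 + 45023)) = (-84260 + 266067)*(477/587 + 1/(-419728)) = 181807*((1/587)*477 - 1/419728) = 181807*(477/587 - 1/419728) = 181807*(200209669/246380336) = 36399519291883/246380336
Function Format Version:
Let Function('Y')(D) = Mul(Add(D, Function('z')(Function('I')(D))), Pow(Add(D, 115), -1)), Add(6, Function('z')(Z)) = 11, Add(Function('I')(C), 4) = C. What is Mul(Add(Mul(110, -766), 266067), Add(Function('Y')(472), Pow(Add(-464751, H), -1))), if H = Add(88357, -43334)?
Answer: Rational(36399519291883, 246380336) ≈ 1.4774e+5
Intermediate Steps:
H = 45023
Function('I')(C) = Add(-4, C)
Function('z')(Z) = 5 (Function('z')(Z) = Add(-6, 11) = 5)
Function('Y')(D) = Mul(Pow(Add(115, D), -1), Add(5, D)) (Function('Y')(D) = Mul(Add(D, 5), Pow(Add(D, 115), -1)) = Mul(Add(5, D), Pow(Add(115, D), -1)) = Mul(Pow(Add(115, D), -1), Add(5, D)))
Mul(Add(Mul(110, -766), 266067), Add(Function('Y')(472), Pow(Add(-464751, H), -1))) = Mul(Add(Mul(110, -766), 266067), Add(Mul(Pow(Add(115, 472), -1), Add(5, 472)), Pow(Add(-464751, 45023), -1))) = Mul(Add(-84260, 266067), Add(Mul(Pow(587, -1), 477), Pow(-419728, -1))) = Mul(181807, Add(Mul(Rational(1, 587), 477), Rational(-1, 419728))) = Mul(181807, Add(Rational(477, 587), Rational(-1, 419728))) = Mul(181807, Rational(200209669, 246380336)) = Rational(36399519291883, 246380336)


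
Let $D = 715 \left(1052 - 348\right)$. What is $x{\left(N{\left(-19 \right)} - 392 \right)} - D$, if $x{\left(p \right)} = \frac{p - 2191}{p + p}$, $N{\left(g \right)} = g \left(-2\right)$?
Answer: $- \frac{356376335}{708} \approx -5.0336 \cdot 10^{5}$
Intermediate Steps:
$N{\left(g \right)} = - 2 g$
$D = 503360$ ($D = 715 \cdot 704 = 503360$)
$x{\left(p \right)} = \frac{-2191 + p}{2 p}$
$x{\left(N{\left(-19 \right)} - 392 \right)} - D = \frac{-2191 - 354}{2 \left(\left(-2\right) \left(-19\right) - 392\right)} - 503360 = \frac{-2191 + \left(38 - 392\right)}{2 \left(38 - 392\right)} - 503360 = \frac{-2191 - 354}{2 \left(-354\right)} - 503360 = \frac{1}{2} \left(- \frac{1}{354}\right) \left(-2545\right) - 503360 = \frac{2545}{708} - 503360 = - \frac{356376335}{708}$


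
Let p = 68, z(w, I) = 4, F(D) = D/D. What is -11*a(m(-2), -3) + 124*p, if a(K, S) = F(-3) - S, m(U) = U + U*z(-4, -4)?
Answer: 8388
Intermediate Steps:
F(D) = 1
m(U) = 5*U (m(U) = U + U*4 = U + 4*U = 5*U)
a(K, S) = 1 - S
-11*a(m(-2), -3) + 124*p = -11*(1 - 1*(-3)) + 124*68 = -11*(1 + 3) + 8432 = -11*4 + 8432 = -44 + 8432 = 8388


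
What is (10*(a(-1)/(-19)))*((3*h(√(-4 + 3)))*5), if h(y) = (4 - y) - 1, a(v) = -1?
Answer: 450/19 - 150*I/19 ≈ 23.684 - 7.8947*I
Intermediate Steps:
h(y) = 3 - y
(10*(a(-1)/(-19)))*((3*h(√(-4 + 3)))*5) = (10*(-1/(-19)))*((3*(3 - √(-4 + 3)))*5) = (10*(-1*(-1/19)))*((3*(3 - √(-1)))*5) = (10*(1/19))*((3*(3 - I))*5) = 10*((9 - 3*I)*5)/19 = 10*(45 - 15*I)/19 = 450/19 - 150*I/19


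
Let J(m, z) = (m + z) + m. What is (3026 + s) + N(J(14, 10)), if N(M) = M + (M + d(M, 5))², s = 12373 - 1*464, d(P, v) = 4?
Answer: 16737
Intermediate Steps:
J(m, z) = z + 2*m
s = 11909 (s = 12373 - 464 = 11909)
N(M) = M + (4 + M)² (N(M) = M + (M + 4)² = M + (4 + M)²)
(3026 + s) + N(J(14, 10)) = (3026 + 11909) + ((10 + 2*14) + (4 + (10 + 2*14))²) = 14935 + ((10 + 28) + (4 + (10 + 28))²) = 14935 + (38 + (4 + 38)²) = 14935 + (38 + 42²) = 14935 + (38 + 1764) = 14935 + 1802 = 16737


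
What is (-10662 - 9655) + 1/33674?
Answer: -684154657/33674 ≈ -20317.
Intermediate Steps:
(-10662 - 9655) + 1/33674 = -20317 + 1/33674 = -684154657/33674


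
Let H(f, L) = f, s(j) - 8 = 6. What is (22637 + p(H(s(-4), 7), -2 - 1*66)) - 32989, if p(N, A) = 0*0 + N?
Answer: -10338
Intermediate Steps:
s(j) = 14 (s(j) = 8 + 6 = 14)
p(N, A) = N (p(N, A) = 0 + N = N)
(22637 + p(H(s(-4), 7), -2 - 1*66)) - 32989 = (22637 + 14) - 32989 = 22651 - 32989 = -10338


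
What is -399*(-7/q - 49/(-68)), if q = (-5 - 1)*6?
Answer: -18620/51 ≈ -365.10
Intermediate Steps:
q = -36 (q = -6*6 = -36)
-399*(-7/q - 49/(-68)) = -399*(-7/(-36) - 49/(-68)) = -399*(-7*(-1/36) - 49*(-1/68)) = -399*(7/36 + 49/68) = -399*140/153 = -18620/51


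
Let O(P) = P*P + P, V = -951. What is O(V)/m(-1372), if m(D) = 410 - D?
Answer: 150575/297 ≈ 506.99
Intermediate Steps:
O(P) = P + P**2 (O(P) = P**2 + P = P + P**2)
O(V)/m(-1372) = (-951*(1 - 951))/(410 - 1*(-1372)) = (-951*(-950))/(410 + 1372) = 903450/1782 = 903450*(1/1782) = 150575/297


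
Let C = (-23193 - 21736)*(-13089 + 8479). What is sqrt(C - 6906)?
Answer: 2*sqrt(51778946) ≈ 14392.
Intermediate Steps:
C = 207122690 (C = -44929*(-4610) = 207122690)
sqrt(C - 6906) = sqrt(207122690 - 6906) = sqrt(207115784) = 2*sqrt(51778946)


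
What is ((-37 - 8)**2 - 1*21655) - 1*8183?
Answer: -27813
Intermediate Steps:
((-37 - 8)**2 - 1*21655) - 1*8183 = ((-45)**2 - 21655) - 8183 = (2025 - 21655) - 8183 = -19630 - 8183 = -27813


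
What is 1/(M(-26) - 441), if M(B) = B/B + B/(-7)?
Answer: -7/3054 ≈ -0.0022921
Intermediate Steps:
M(B) = 1 - B/7 (M(B) = 1 + B*(-⅐) = 1 - B/7)
1/(M(-26) - 441) = 1/((1 - ⅐*(-26)) - 441) = 1/((1 + 26/7) - 441) = 1/(33/7 - 441) = 1/(-3054/7) = -7/3054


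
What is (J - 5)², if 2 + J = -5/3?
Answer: 676/9 ≈ 75.111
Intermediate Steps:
J = -11/3 (J = -2 - 5/3 = -11/3 ≈ -3.6667)
(J - 5)² = (-11/3 - 5)² = (-26/3)² = 676/9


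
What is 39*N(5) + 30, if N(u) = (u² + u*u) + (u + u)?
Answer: 2370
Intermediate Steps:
N(u) = 2*u + 2*u² (N(u) = (u² + u²) + 2*u = 2*u² + 2*u = 2*u + 2*u²)
39*N(5) + 30 = 39*(2*5*(1 + 5)) + 30 = 39*(2*5*6) + 30 = 39*60 + 30 = 2340 + 30 = 2370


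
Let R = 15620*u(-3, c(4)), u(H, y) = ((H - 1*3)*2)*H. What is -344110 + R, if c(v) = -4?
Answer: 218210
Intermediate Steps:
u(H, y) = H*(-6 + 2*H) (u(H, y) = ((H - 3)*2)*H = ((-3 + H)*2)*H = (-6 + 2*H)*H = H*(-6 + 2*H))
R = 562320 (R = 15620*(2*(-3)*(-3 - 3)) = 15620*(2*(-3)*(-6)) = 15620*36 = 562320)
-344110 + R = -344110 + 562320 = 218210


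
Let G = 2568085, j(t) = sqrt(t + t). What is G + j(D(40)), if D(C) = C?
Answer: 2568085 + 4*sqrt(5) ≈ 2.5681e+6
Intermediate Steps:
j(t) = sqrt(2)*sqrt(t) (j(t) = sqrt(2*t) = sqrt(2)*sqrt(t))
G + j(D(40)) = 2568085 + sqrt(2)*sqrt(40) = 2568085 + sqrt(2)*(2*sqrt(10)) = 2568085 + 4*sqrt(5)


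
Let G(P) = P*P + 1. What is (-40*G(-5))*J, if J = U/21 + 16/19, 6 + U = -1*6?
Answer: -37440/133 ≈ -281.50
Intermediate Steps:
U = -12 (U = -6 - 1*6 = -6 - 6 = -12)
G(P) = 1 + P² (G(P) = P² + 1 = 1 + P²)
J = 36/133 (J = -12/21 + 16/19 = -12*1/21 + 16*(1/19) = -4/7 + 16/19 = 36/133 ≈ 0.27068)
(-40*G(-5))*J = -40*(1 + (-5)²)*(36/133) = -40*(1 + 25)*(36/133) = -40*26*(36/133) = -1040*36/133 = -37440/133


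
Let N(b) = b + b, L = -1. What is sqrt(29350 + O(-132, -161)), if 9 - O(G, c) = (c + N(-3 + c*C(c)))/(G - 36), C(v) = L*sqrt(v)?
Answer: sqrt(207150090 + 13524*I*sqrt(161))/84 ≈ 171.34 + 0.070969*I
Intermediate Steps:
C(v) = -sqrt(v)
N(b) = 2*b
O(G, c) = 9 - (-6 + c - 2*c**(3/2))/(-36 + G) (O(G, c) = 9 - (c + 2*(-3 + c*(-sqrt(c))))/(G - 36) = 9 - (c + 2*(-3 - c**(3/2)))/(-36 + G) = 9 - (c + (-6 - 2*c**(3/2)))/(-36 + G) = 9 - (-6 + c - 2*c**(3/2))/(-36 + G))
sqrt(29350 + O(-132, -161)) = sqrt(29350 + (-318 - 1*(-161) + 2*(-161)**(3/2) + 9*(-132))/(-36 - 132)) = sqrt(29350 + (-318 + 161 + 2*(-161*I*sqrt(161)) - 1188)/(-168)) = sqrt(29350 - (-318 + 161 - 322*I*sqrt(161) - 1188)/168) = sqrt(29350 - (-1345 - 322*I*sqrt(161))/168) = sqrt(29350 + (1345/168 + 23*I*sqrt(161)/12)) = sqrt(4932145/168 + 23*I*sqrt(161)/12)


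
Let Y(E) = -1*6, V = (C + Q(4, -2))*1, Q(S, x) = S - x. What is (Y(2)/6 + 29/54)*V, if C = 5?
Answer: -275/54 ≈ -5.0926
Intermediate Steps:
V = 11 (V = (5 + (4 - 1*(-2)))*1 = (5 + (4 + 2))*1 = (5 + 6)*1 = 11*1 = 11)
Y(E) = -6
(Y(2)/6 + 29/54)*V = (-6/6 + 29/54)*11 = (-6*⅙ + 29*(1/54))*11 = (-1 + 29/54)*11 = -25/54*11 = -275/54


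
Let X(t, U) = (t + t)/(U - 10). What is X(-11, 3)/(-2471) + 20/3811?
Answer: 262098/65918867 ≈ 0.0039761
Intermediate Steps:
X(t, U) = 2*t/(-10 + U) (X(t, U) = (2*t)/(-10 + U) = 2*t/(-10 + U))
X(-11, 3)/(-2471) + 20/3811 = (2*(-11)/(-10 + 3))/(-2471) + 20/3811 = (2*(-11)/(-7))*(-1/2471) + 20*(1/3811) = (2*(-11)*(-⅐))*(-1/2471) + 20/3811 = (22/7)*(-1/2471) + 20/3811 = -22/17297 + 20/3811 = 262098/65918867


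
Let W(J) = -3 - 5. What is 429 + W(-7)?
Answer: 421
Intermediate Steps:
W(J) = -8
429 + W(-7) = 429 - 8 = 421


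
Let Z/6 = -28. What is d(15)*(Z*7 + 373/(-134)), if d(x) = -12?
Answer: 947742/67 ≈ 14145.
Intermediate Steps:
Z = -168 (Z = 6*(-28) = -168)
d(15)*(Z*7 + 373/(-134)) = -12*(-168*7 + 373/(-134)) = -12*(-1176 + 373*(-1/134)) = -12*(-1176 - 373/134) = -12*(-157957/134) = 947742/67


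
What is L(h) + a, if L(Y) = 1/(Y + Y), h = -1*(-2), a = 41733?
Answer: 166933/4 ≈ 41733.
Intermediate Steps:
h = 2
L(Y) = 1/(2*Y)
L(h) + a = (½)/2 + 41733 = (½)*(½) + 41733 = ¼ + 41733 = 166933/4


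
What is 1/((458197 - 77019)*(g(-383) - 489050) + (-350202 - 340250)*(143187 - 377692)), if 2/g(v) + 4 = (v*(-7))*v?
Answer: -1026827/25157933702789636 ≈ -4.0815e-11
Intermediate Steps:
g(v) = 2/(-4 - 7*v²) (g(v) = 2/(-4 + (v*(-7))*v) = 2/(-4 + (-7*v)*v) = 2/(-4 - 7*v²))
1/((458197 - 77019)*(g(-383) - 489050) + (-350202 - 340250)*(143187 - 377692)) = 1/((458197 - 77019)*(-2/(4 + 7*(-383)²) - 489050) + (-350202 - 340250)*(143187 - 377692)) = 1/(381178*(-2/(4 + 7*146689) - 489050) - 690452*(-234505)) = 1/(381178*(-2/(4 + 1026823) - 489050) + 161914446260) = 1/(381178*(-2/1026827 - 489050) + 161914446260) = 1/(381178*(-502169744352/1026827) + 161914446260) = 1/(-191416058812606656/1026827 + 161914446260) = 1/(-25157933702789636/1026827) = -1026827/25157933702789636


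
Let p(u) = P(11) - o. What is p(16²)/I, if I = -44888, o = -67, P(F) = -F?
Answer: -7/5611 ≈ -0.0012475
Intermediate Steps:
p(u) = 56 (p(u) = -1*11 - 1*(-67) = -11 + 67 = 56)
p(16²)/I = 56/(-44888) = 56*(-1/44888) = -7/5611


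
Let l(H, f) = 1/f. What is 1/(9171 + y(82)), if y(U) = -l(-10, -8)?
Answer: 8/73369 ≈ 0.00010904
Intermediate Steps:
y(U) = ⅛ (y(U) = -1/(-8) = -1*(-⅛) = ⅛)
1/(9171 + y(82)) = 1/(9171 + ⅛) = 1/(73369/8) = 8/73369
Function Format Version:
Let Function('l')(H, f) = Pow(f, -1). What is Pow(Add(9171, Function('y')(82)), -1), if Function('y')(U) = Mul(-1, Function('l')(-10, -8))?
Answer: Rational(8, 73369) ≈ 0.00010904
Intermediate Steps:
Function('y')(U) = Rational(1, 8) (Function('y')(U) = Mul(-1, Pow(-8, -1)) = Mul(-1, Rational(-1, 8)) = Rational(1, 8))
Pow(Add(9171, Function('y')(82)), -1) = Pow(Add(9171, Rational(1, 8)), -1) = Pow(Rational(73369, 8), -1) = Rational(8, 73369)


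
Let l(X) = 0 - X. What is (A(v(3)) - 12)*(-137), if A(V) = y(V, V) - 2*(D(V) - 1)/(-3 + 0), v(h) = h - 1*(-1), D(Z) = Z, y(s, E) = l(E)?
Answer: 1918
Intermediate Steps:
l(X) = -X
y(s, E) = -E
v(h) = 1 + h (v(h) = h + 1 = 1 + h)
A(V) = -⅔ - V/3 (A(V) = -V - 2*(V - 1)/(-3 + 0) = -V - 2*(-1 + V)/(-3) = -V - 2*(-1 + V)*(-1)/3 = -V - 2*(⅓ - V/3) = -V + (-⅔ + 2*V/3) = -⅔ - V/3)
(A(v(3)) - 12)*(-137) = ((-⅔ - (1 + 3)/3) - 12)*(-137) = ((-⅔ - ⅓*4) - 12)*(-137) = ((-⅔ - 4/3) - 12)*(-137) = (-2 - 12)*(-137) = -14*(-137) = 1918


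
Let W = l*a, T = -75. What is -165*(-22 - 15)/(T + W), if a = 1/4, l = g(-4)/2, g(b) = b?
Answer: -12210/151 ≈ -80.861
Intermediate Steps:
l = -2 (l = -4/2 = -4*1/2 = -2)
a = 1/4 (a = 1*(1/4) = 1/4 ≈ 0.25000)
W = -1/2 (W = -2*1/4 = -1/2 ≈ -0.50000)
-165*(-22 - 15)/(T + W) = -165*(-22 - 15)/(-75 - 1/2) = -(-6105)/(-151/2) = -(-6105)*(-2)/151 = -165*74/151 = -12210/151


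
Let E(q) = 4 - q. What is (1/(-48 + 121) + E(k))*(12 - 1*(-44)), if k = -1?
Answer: 20496/73 ≈ 280.77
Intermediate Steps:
(1/(-48 + 121) + E(k))*(12 - 1*(-44)) = (1/(-48 + 121) + (4 - 1*(-1)))*(12 - 1*(-44)) = (1/73 + (4 + 1))*(12 + 44) = (1/73 + 5)*56 = (366/73)*56 = 20496/73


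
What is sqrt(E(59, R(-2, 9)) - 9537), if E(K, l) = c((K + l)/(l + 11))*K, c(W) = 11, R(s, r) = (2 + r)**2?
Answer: 2*I*sqrt(2222) ≈ 94.276*I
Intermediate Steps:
E(K, l) = 11*K
sqrt(E(59, R(-2, 9)) - 9537) = sqrt(11*59 - 9537) = sqrt(649 - 9537) = sqrt(-8888) = 2*I*sqrt(2222)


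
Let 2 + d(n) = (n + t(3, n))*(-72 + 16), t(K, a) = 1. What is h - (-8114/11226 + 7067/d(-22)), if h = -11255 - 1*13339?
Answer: -162101051381/6589662 ≈ -24599.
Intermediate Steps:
h = -24594 (h = -11255 - 13339 = -24594)
d(n) = -58 - 56*n (d(n) = -2 + (n + 1)*(-72 + 16) = -2 + (1 + n)*(-56) = -2 + (-56 - 56*n) = -58 - 56*n)
h - (-8114/11226 + 7067/d(-22)) = -24594 - (-8114/11226 + 7067/(-58 - 56*(-22))) = -24594 - (-8114*1/11226 + 7067/(-58 + 1232)) = -24594 - (-4057/5613 + 7067/1174) = -24594 - 1*34904153/6589662 = -24594 - 34904153/6589662 = -162101051381/6589662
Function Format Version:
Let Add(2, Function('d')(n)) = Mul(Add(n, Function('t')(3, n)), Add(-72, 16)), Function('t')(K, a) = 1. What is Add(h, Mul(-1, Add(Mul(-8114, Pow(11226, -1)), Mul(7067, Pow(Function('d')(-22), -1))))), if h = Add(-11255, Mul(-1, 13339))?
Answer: Rational(-162101051381, 6589662) ≈ -24599.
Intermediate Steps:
h = -24594 (h = Add(-11255, -13339) = -24594)
Function('d')(n) = Add(-58, Mul(-56, n)) (Function('d')(n) = Add(-2, Mul(Add(n, 1), Add(-72, 16))) = Add(-2, Mul(Add(1, n), -56)) = Add(-2, Add(-56, Mul(-56, n))) = Add(-58, Mul(-56, n)))
Add(h, Mul(-1, Add(Mul(-8114, Pow(11226, -1)), Mul(7067, Pow(Function('d')(-22), -1))))) = Add(-24594, Mul(-1, Add(Mul(-8114, Pow(11226, -1)), Mul(7067, Pow(Add(-58, Mul(-56, -22)), -1))))) = Add(-24594, Mul(-1, Add(Mul(-8114, Rational(1, 11226)), Mul(7067, Pow(Add(-58, 1232), -1))))) = Add(-24594, Mul(-1, Add(Rational(-4057, 5613), Mul(7067, Pow(1174, -1))))) = Add(-24594, Mul(-1, Add(Rational(-4057, 5613), Mul(7067, Rational(1, 1174))))) = Add(-24594, Mul(-1, Add(Rational(-4057, 5613), Rational(7067, 1174)))) = Add(-24594, Mul(-1, Rational(34904153, 6589662))) = Add(-24594, Rational(-34904153, 6589662)) = Rational(-162101051381, 6589662)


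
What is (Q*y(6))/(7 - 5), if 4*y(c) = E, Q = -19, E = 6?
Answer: -57/4 ≈ -14.250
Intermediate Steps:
y(c) = 3/2 (y(c) = (¼)*6 = 3/2)
(Q*y(6))/(7 - 5) = (-19*3/2)/(7 - 5) = -57/2/2 = -57/2*½ = -57/4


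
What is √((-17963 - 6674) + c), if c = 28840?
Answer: 3*√467 ≈ 64.831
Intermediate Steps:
√((-17963 - 6674) + c) = √((-17963 - 6674) + 28840) = √(-24637 + 28840) = √4203 = 3*√467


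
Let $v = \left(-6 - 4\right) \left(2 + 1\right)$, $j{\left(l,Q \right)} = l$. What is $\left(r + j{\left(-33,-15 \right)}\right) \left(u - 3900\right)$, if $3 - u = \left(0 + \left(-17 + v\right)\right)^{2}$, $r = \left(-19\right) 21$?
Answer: $2637792$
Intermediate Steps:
$r = -399$
$v = -30$ ($v = \left(-10\right) 3 = -30$)
$u = -2206$ ($u = 3 - \left(0 - 47\right)^{2} = 3 - \left(-47\right)^{2} = 3 - 2209 = -2206$)
$\left(r + j{\left(-33,-15 \right)}\right) \left(u - 3900\right) = \left(-399 - 33\right) \left(-2206 - 3900\right) = \left(-432\right) \left(-6106\right) = 2637792$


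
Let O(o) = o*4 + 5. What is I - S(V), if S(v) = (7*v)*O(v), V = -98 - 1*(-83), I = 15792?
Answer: 10017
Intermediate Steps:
O(o) = 5 + 4*o (O(o) = 4*o + 5 = 5 + 4*o)
V = -15 (V = -98 + 83 = -15)
S(v) = 7*v*(5 + 4*v) (S(v) = (7*v)*(5 + 4*v) = 7*v*(5 + 4*v))
I - S(V) = 15792 - 7*(-15)*(5 + 4*(-15)) = 15792 - 7*(-15)*(5 - 60) = 15792 - 7*(-15)*(-55) = 15792 - 1*5775 = 15792 - 5775 = 10017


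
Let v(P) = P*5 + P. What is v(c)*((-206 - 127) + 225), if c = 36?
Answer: -23328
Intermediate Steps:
v(P) = 6*P (v(P) = 5*P + P = 6*P)
v(c)*((-206 - 127) + 225) = (6*36)*((-206 - 127) + 225) = 216*(-333 + 225) = 216*(-108) = -23328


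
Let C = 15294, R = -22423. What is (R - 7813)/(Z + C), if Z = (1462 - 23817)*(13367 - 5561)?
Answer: 7559/43621959 ≈ 0.00017328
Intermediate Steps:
Z = -174503130 (Z = -22355*7806 = -174503130)
(R - 7813)/(Z + C) = (-22423 - 7813)/(-174503130 + 15294) = -30236/(-174487836) = -30236*(-1/174487836) = 7559/43621959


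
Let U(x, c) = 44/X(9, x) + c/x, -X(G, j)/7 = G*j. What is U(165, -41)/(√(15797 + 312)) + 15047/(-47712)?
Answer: -15047/47712 - 2627*√16109/167453055 ≈ -0.31736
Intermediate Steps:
X(G, j) = -7*G*j
U(x, c) = -44/(63*x) + c/x (U(x, c) = 44/((-7*9*x)) + c/x = 44/((-63*x)) + c/x = 44*(-1/(63*x)) + c/x = -44/(63*x) + c/x)
U(165, -41)/(√(15797 + 312)) + 15047/(-47712) = ((-44/63 - 41)/165)/(√(15797 + 312)) + 15047/(-47712) = ((1/165)*(-2627/63))/(√16109) + 15047*(-1/47712) = -2627*√16109/167453055 - 15047/47712 = -15047/47712 - 2627*√16109/167453055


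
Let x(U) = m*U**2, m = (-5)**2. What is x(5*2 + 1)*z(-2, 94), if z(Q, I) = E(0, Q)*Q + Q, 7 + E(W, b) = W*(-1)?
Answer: 36300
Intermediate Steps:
E(W, b) = -7 - W (E(W, b) = -7 + W*(-1) = -7 - W)
m = 25
z(Q, I) = -6*Q (z(Q, I) = (-7 - 1*0)*Q + Q = (-7 + 0)*Q + Q = -7*Q + Q = -6*Q)
x(U) = 25*U**2
x(5*2 + 1)*z(-2, 94) = (25*(5*2 + 1)**2)*(-6*(-2)) = (25*(10 + 1)**2)*12 = (25*11**2)*12 = (25*121)*12 = 3025*12 = 36300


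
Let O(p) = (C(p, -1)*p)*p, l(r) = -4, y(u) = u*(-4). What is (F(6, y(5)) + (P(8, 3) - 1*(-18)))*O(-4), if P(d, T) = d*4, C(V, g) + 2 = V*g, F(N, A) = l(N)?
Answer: 1472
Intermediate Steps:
y(u) = -4*u
F(N, A) = -4
C(V, g) = -2 + V*g
P(d, T) = 4*d
O(p) = p**2*(-2 - p) (O(p) = ((-2 + p*(-1))*p)*p = ((-2 - p)*p)*p = (p*(-2 - p))*p = p**2*(-2 - p))
(F(6, y(5)) + (P(8, 3) - 1*(-18)))*O(-4) = (-4 + (4*8 - 1*(-18)))*((-4)**2*(-2 - 1*(-4))) = (-4 + (32 + 18))*(16*(-2 + 4)) = (-4 + 50)*(16*2) = 46*32 = 1472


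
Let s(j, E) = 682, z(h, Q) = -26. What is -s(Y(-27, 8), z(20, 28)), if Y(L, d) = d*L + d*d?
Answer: -682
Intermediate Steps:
Y(L, d) = d**2 + L*d (Y(L, d) = L*d + d**2 = d**2 + L*d)
-s(Y(-27, 8), z(20, 28)) = -1*682 = -682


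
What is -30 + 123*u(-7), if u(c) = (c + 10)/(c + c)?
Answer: -789/14 ≈ -56.357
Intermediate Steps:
u(c) = (10 + c)/(2*c) (u(c) = (10 + c)/((2*c)) = (10 + c)*(1/(2*c)) = (10 + c)/(2*c))
-30 + 123*u(-7) = -30 + 123*((½)*(10 - 7)/(-7)) = -30 + 123*((½)*(-⅐)*3) = -30 + 123*(-3/14) = -30 - 369/14 = -789/14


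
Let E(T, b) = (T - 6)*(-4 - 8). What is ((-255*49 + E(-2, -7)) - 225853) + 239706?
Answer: 1454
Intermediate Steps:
E(T, b) = 72 - 12*T (E(T, b) = (-6 + T)*(-12) = 72 - 12*T)
((-255*49 + E(-2, -7)) - 225853) + 239706 = ((-255*49 + (72 - 12*(-2))) - 225853) + 239706 = ((-12495 + (72 + 24)) - 225853) + 239706 = ((-12495 + 96) - 225853) + 239706 = (-12399 - 225853) + 239706 = -238252 + 239706 = 1454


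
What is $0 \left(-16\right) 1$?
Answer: $0$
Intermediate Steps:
$0 \left(-16\right) 1 = 0 \cdot 1 = 0$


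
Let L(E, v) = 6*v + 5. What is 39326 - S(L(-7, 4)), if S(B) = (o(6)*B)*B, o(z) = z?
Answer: 34280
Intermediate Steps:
L(E, v) = 5 + 6*v
S(B) = 6*B² (S(B) = (6*B)*B = 6*B²)
39326 - S(L(-7, 4)) = 39326 - 6*(5 + 6*4)² = 39326 - 6*(5 + 24)² = 39326 - 6*29² = 39326 - 6*841 = 39326 - 1*5046 = 39326 - 5046 = 34280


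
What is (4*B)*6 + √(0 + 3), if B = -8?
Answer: -192 + √3 ≈ -190.27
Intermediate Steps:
(4*B)*6 + √(0 + 3) = (4*(-8))*6 + √(0 + 3) = -32*6 + √3 = -192 + √3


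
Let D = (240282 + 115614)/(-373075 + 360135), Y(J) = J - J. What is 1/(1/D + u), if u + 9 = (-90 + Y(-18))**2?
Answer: 88974/719885399 ≈ 0.00012359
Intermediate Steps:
Y(J) = 0
D = -88974/3235 (D = 355896/(-12940) = 355896*(-1/12940) = -88974/3235 ≈ -27.504)
u = 8091 (u = -9 + (-90 + 0)**2 = -9 + (-90)**2 = -9 + 8100 = 8091)
1/(1/D + u) = 1/(1/(-88974/3235) + 8091) = 1/(-3235/88974 + 8091) = 1/(719885399/88974) = 88974/719885399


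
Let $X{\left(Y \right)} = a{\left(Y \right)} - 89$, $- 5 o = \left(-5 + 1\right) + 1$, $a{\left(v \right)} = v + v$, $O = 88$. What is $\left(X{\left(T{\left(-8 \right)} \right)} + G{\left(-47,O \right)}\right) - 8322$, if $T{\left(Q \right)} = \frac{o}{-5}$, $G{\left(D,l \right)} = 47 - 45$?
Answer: $- \frac{210231}{25} \approx -8409.2$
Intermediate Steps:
$a{\left(v \right)} = 2 v$
$o = \frac{3}{5}$ ($o = - \frac{\left(-5 + 1\right) + 1}{5} = - \frac{-4 + 1}{5} = \left(- \frac{1}{5}\right) \left(-3\right) = \frac{3}{5} \approx 0.6$)
$G{\left(D,l \right)} = 2$
$T{\left(Q \right)} = - \frac{3}{25}$ ($T{\left(Q \right)} = \frac{3}{5 \left(-5\right)} = \frac{3}{5} \left(- \frac{1}{5}\right) = - \frac{3}{25}$)
$X{\left(Y \right)} = -89 + 2 Y$ ($X{\left(Y \right)} = 2 Y - 89 = -89 + 2 Y$)
$\left(X{\left(T{\left(-8 \right)} \right)} + G{\left(-47,O \right)}\right) - 8322 = \left(\left(-89 + 2 \left(- \frac{3}{25}\right)\right) + 2\right) - 8322 = \left(\left(-89 - \frac{6}{25}\right) + 2\right) - 8322 = \left(- \frac{2231}{25} + 2\right) - 8322 = - \frac{2181}{25} - 8322 = - \frac{210231}{25}$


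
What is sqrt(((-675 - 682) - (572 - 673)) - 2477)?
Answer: I*sqrt(3733) ≈ 61.098*I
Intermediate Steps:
sqrt(((-675 - 682) - (572 - 673)) - 2477) = sqrt((-1357 - 1*(-101)) - 2477) = sqrt((-1357 + 101) - 2477) = sqrt(-1256 - 2477) = sqrt(-3733) = I*sqrt(3733)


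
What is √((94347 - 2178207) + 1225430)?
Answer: I*√858430 ≈ 926.51*I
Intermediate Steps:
√((94347 - 2178207) + 1225430) = √(-2083860 + 1225430) = √(-858430) = I*√858430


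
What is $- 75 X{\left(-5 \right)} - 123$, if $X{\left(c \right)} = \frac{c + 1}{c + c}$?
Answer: $-153$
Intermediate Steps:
$X{\left(c \right)} = \frac{1 + c}{2 c}$
$- 75 X{\left(-5 \right)} - 123 = - 75 \frac{1 - 5}{2 \left(-5\right)} - 123 = - 75 \cdot \frac{1}{2} \left(- \frac{1}{5}\right) \left(-4\right) - 123 = \left(-75\right) \frac{2}{5} - 123 = -30 - 123 = -153$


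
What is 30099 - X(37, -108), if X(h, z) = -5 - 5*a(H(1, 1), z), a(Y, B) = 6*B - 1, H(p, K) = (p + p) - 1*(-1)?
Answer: 26859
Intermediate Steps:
H(p, K) = 1 + 2*p (H(p, K) = 2*p + 1 = 1 + 2*p)
a(Y, B) = -1 + 6*B
X(h, z) = -30*z (X(h, z) = -5 - 5*(-1 + 6*z) = -5 + (5 - 30*z) = -30*z)
30099 - X(37, -108) = 30099 - (-30)*(-108) = 30099 - 1*3240 = 30099 - 3240 = 26859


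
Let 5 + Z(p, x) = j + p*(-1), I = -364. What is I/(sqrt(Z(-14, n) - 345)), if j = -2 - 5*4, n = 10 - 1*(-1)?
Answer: 182*I*sqrt(358)/179 ≈ 19.238*I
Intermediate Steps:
n = 11 (n = 10 + 1 = 11)
j = -22 (j = -2 - 20 = -22)
Z(p, x) = -27 - p (Z(p, x) = -5 + (-22 + p*(-1)) = -5 + (-22 - p) = -27 - p)
I/(sqrt(Z(-14, n) - 345)) = -364/sqrt((-27 - 1*(-14)) - 345) = -364/sqrt((-27 + 14) - 345) = -364/sqrt(-13 - 345) = -364*(-I*sqrt(358)/358) = -(-182)*I*sqrt(358)/179 = 182*I*sqrt(358)/179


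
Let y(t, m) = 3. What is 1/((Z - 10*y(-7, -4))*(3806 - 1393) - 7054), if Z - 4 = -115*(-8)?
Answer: 1/2150168 ≈ 4.6508e-7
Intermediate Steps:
Z = 924 (Z = 4 - 115*(-8) = 4 + 920 = 924)
1/((Z - 10*y(-7, -4))*(3806 - 1393) - 7054) = 1/((924 - 10*3)*(3806 - 1393) - 7054) = 1/((924 - 30)*2413 - 7054) = 1/(894*2413 - 7054) = 1/(2157222 - 7054) = 1/2150168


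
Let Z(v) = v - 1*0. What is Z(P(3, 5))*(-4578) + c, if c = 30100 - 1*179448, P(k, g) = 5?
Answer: -172238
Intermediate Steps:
Z(v) = v (Z(v) = v + 0 = v)
c = -149348 (c = 30100 - 179448 = -149348)
Z(P(3, 5))*(-4578) + c = 5*(-4578) - 149348 = -22890 - 149348 = -172238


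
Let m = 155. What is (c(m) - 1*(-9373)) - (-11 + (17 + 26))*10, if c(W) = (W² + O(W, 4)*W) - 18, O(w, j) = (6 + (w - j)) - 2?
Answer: 57085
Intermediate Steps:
O(w, j) = 4 + w - j (O(w, j) = (6 + w - j) - 2 = 4 + w - j)
c(W) = -18 + 2*W² (c(W) = (W² + (4 + W - 1*4)*W) - 18 = (W² + (4 + W - 4)*W) - 18 = (W² + W*W) - 18 = (W² + W²) - 18 = 2*W² - 18 = -18 + 2*W²)
(c(m) - 1*(-9373)) - (-11 + (17 + 26))*10 = ((-18 + 2*155²) - 1*(-9373)) - (-11 + (17 + 26))*10 = ((-18 + 2*24025) + 9373) - (-11 + 43)*10 = ((-18 + 48050) + 9373) - 32*10 = (48032 + 9373) - 1*320 = 57405 - 320 = 57085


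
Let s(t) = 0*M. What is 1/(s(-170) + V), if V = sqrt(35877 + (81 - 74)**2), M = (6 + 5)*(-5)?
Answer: sqrt(35926)/35926 ≈ 0.0052759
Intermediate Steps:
M = -55 (M = 11*(-5) = -55)
s(t) = 0 (s(t) = 0*(-55) = 0)
V = sqrt(35926) (V = sqrt(35877 + 7**2) = sqrt(35877 + 49) = sqrt(35926) ≈ 189.54)
1/(s(-170) + V) = 1/(0 + sqrt(35926)) = 1/(sqrt(35926)) = sqrt(35926)/35926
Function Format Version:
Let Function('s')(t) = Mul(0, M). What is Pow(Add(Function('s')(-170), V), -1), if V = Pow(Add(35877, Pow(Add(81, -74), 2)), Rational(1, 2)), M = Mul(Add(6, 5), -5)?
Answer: Mul(Rational(1, 35926), Pow(35926, Rational(1, 2))) ≈ 0.0052759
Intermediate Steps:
M = -55 (M = Mul(11, -5) = -55)
Function('s')(t) = 0 (Function('s')(t) = Mul(0, -55) = 0)
V = Pow(35926, Rational(1, 2)) (V = Pow(Add(35877, Pow(7, 2)), Rational(1, 2)) = Pow(Add(35877, 49), Rational(1, 2)) = Pow(35926, Rational(1, 2)) ≈ 189.54)
Pow(Add(Function('s')(-170), V), -1) = Pow(Add(0, Pow(35926, Rational(1, 2))), -1) = Pow(Pow(35926, Rational(1, 2)), -1) = Mul(Rational(1, 35926), Pow(35926, Rational(1, 2)))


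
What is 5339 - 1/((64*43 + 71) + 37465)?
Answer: 215097631/40288 ≈ 5339.0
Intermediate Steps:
5339 - 1/((64*43 + 71) + 37465) = 5339 - 1/((2752 + 71) + 37465) = 5339 - 1/(2823 + 37465) = 5339 - 1/40288 = 215097631/40288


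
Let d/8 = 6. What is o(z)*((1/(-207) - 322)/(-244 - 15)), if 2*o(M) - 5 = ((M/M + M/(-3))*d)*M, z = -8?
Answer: -4065955/4662 ≈ -872.15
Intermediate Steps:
d = 48 (d = 8*6 = 48)
o(M) = 5/2 + M*(48 - 16*M)/2 (o(M) = 5/2 + (((M/M + M/(-3))*48)*M)/2 = 5/2 + (((1 + M*(-1/3))*48)*M)/2 = 5/2 + (((1 - M/3)*48)*M)/2 = 5/2 + ((48 - 16*M)*M)/2 = 5/2 + (M*(48 - 16*M))/2 = 5/2 + M*(48 - 16*M)/2)
o(z)*((1/(-207) - 322)/(-244 - 15)) = (5/2 - 8*(-8)**2 + 24*(-8))*((1/(-207) - 322)/(-244 - 15)) = (5/2 - 8*64 - 192)*((-1/207 - 322)/(-259)) = (5/2 - 512 - 192)*(-66655/207*(-1/259)) = -1403/2*66655/53613 = -4065955/4662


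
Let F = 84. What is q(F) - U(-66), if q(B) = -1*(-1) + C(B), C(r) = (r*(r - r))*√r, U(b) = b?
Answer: 67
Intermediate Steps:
C(r) = 0 (C(r) = (r*0)*√r = 0*√r = 0)
q(B) = 1 (q(B) = -1*(-1) + 0 = 1 + 0 = 1)
q(F) - U(-66) = 1 - 1*(-66) = 1 + 66 = 67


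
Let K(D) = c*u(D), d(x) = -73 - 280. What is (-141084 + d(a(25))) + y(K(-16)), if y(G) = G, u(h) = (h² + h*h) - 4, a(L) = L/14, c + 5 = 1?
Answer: -143469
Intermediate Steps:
c = -4 (c = -5 + 1 = -4)
a(L) = L/14 (a(L) = L*(1/14) = L/14)
u(h) = -4 + 2*h² (u(h) = (h² + h²) - 4 = 2*h² - 4 = -4 + 2*h²)
d(x) = -353
K(D) = 16 - 8*D² (K(D) = -4*(-4 + 2*D²) = 16 - 8*D²)
(-141084 + d(a(25))) + y(K(-16)) = (-141084 - 353) + (16 - 8*(-16)²) = -141437 + (16 - 8*256) = -141437 + (16 - 2048) = -141437 - 2032 = -143469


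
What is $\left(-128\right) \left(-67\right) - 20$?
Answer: $8556$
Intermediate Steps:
$\left(-128\right) \left(-67\right) - 20 = 8576 - 20 = 8556$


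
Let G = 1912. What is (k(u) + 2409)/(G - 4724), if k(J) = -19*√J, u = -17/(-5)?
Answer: -2409/2812 + √85/740 ≈ -0.84423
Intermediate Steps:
u = 17/5 (u = -17*(-⅕) = 17/5 ≈ 3.4000)
(k(u) + 2409)/(G - 4724) = (-19*√85/5 + 2409)/(1912 - 4724) = (-19*√85/5 + 2409)/(-2812) = (-19*√85/5 + 2409)*(-1/2812) = (2409 - 19*√85/5)*(-1/2812) = -2409/2812 + √85/740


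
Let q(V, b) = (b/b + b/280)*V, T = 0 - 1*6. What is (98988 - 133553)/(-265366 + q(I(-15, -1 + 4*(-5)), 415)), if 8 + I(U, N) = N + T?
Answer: 276520/2123623 ≈ 0.13021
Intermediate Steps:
T = -6 (T = 0 - 6 = -6)
I(U, N) = -14 + N (I(U, N) = -8 + (N - 6) = -8 + (-6 + N) = -14 + N)
q(V, b) = V*(1 + b/280) (q(V, b) = (1 + b*(1/280))*V = (1 + b/280)*V = V*(1 + b/280))
(98988 - 133553)/(-265366 + q(I(-15, -1 + 4*(-5)), 415)) = (98988 - 133553)/(-265366 + (-14 + (-1 + 4*(-5)))*(280 + 415)/280) = -34565/(-265366 + (1/280)*(-14 + (-1 - 20))*695) = -34565/(-265366 + (1/280)*(-14 - 21)*695) = -34565/(-265366 + (1/280)*(-35)*695) = -34565/(-265366 - 695/8) = -34565/(-2123623/8) = -34565*(-8/2123623) = 276520/2123623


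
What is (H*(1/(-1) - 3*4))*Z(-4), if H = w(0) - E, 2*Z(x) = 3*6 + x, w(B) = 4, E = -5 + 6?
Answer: -273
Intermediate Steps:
E = 1
Z(x) = 9 + x/2 (Z(x) = (3*6 + x)/2 = (18 + x)/2 = 9 + x/2)
H = 3 (H = 4 - 1*1 = 4 - 1 = 3)
(H*(1/(-1) - 3*4))*Z(-4) = (3*(1/(-1) - 3*4))*(9 + (½)*(-4)) = (3*(-1 - 12))*(9 - 2) = (3*(-13))*7 = -39*7 = -273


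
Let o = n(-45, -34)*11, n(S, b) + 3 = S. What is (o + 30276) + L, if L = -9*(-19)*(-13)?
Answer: 27525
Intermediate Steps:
n(S, b) = -3 + S
o = -528 (o = (-3 - 45)*11 = -48*11 = -528)
L = -2223 (L = 171*(-13) = -2223)
(o + 30276) + L = (-528 + 30276) - 2223 = 29748 - 2223 = 27525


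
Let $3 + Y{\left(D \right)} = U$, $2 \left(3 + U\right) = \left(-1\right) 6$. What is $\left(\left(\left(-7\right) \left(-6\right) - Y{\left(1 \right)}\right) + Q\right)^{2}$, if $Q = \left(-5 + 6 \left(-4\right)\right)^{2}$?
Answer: $795664$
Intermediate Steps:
$U = -6$ ($U = -3 + \frac{\left(-1\right) 6}{2} = -3 + \frac{1}{2} \left(-6\right) = -3 - 3 = -6$)
$Y{\left(D \right)} = -9$ ($Y{\left(D \right)} = -3 - 6 = -9$)
$Q = 841$ ($Q = \left(-5 - 24\right)^{2} = \left(-29\right)^{2} = 841$)
$\left(\left(\left(-7\right) \left(-6\right) - Y{\left(1 \right)}\right) + Q\right)^{2} = \left(\left(\left(-7\right) \left(-6\right) - -9\right) + 841\right)^{2} = \left(\left(42 + 9\right) + 841\right)^{2} = \left(51 + 841\right)^{2} = 892^{2} = 795664$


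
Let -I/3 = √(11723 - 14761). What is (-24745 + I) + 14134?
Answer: -10611 - 21*I*√62 ≈ -10611.0 - 165.35*I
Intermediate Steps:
I = -21*I*√62 (I = -3*√(11723 - 14761) = -21*I*√62 ≈ -165.35*I)
(-24745 + I) + 14134 = (-24745 - 21*I*√62) + 14134 = -10611 - 21*I*√62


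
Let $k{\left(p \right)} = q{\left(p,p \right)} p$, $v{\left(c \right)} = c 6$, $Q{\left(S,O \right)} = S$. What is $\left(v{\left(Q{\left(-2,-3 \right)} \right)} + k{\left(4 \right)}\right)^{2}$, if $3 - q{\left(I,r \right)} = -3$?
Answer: $144$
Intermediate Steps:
$v{\left(c \right)} = 6 c$
$q{\left(I,r \right)} = 6$ ($q{\left(I,r \right)} = 3 - -3 = 3 + 3 = 6$)
$k{\left(p \right)} = 6 p$
$\left(v{\left(Q{\left(-2,-3 \right)} \right)} + k{\left(4 \right)}\right)^{2} = \left(6 \left(-2\right) + 6 \cdot 4\right)^{2} = \left(-12 + 24\right)^{2} = 12^{2} = 144$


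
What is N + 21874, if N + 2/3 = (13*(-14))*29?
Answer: 49786/3 ≈ 16595.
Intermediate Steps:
N = -15836/3 (N = -⅔ + (13*(-14))*29 = -⅔ - 182*29 = -⅔ - 5278 = -15836/3 ≈ -5278.7)
N + 21874 = -15836/3 + 21874 = 49786/3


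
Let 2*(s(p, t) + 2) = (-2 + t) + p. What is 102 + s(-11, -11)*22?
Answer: -206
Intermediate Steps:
s(p, t) = -3 + p/2 + t/2 (s(p, t) = -2 + ((-2 + t) + p)/2 = -2 + (-2 + p + t)/2 = -2 + (-1 + p/2 + t/2) = -3 + p/2 + t/2)
102 + s(-11, -11)*22 = 102 + (-3 + (½)*(-11) + (½)*(-11))*22 = 102 + (-3 - 11/2 - 11/2)*22 = 102 - 14*22 = 102 - 308 = -206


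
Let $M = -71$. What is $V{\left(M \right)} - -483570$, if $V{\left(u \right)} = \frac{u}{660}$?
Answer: $\frac{319156129}{660} \approx 4.8357 \cdot 10^{5}$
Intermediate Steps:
$V{\left(u \right)} = \frac{u}{660}$ ($V{\left(u \right)} = u \frac{1}{660} = \frac{u}{660}$)
$V{\left(M \right)} - -483570 = \frac{1}{660} \left(-71\right) - -483570 = - \frac{71}{660} + 483570 = \frac{319156129}{660}$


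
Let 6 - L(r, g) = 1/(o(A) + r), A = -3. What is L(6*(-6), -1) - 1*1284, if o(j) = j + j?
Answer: -53675/42 ≈ -1278.0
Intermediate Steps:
o(j) = 2*j
L(r, g) = 6 - 1/(-6 + r) (L(r, g) = 6 - 1/(2*(-3) + r) = 6 - 1/(-6 + r))
L(6*(-6), -1) - 1*1284 = (-37 + 6*(6*(-6)))/(-6 + 6*(-6)) - 1*1284 = (-37 + 6*(-36))/(-6 - 36) - 1284 = (-37 - 216)/(-42) - 1284 = -1/42*(-253) - 1284 = 253/42 - 1284 = -53675/42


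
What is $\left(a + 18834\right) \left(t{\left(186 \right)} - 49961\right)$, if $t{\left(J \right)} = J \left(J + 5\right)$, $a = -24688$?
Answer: $84502490$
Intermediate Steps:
$t{\left(J \right)} = J \left(5 + J\right)$
$\left(a + 18834\right) \left(t{\left(186 \right)} - 49961\right) = \left(-24688 + 18834\right) \left(186 \left(5 + 186\right) - 49961\right) = - 5854 \left(186 \cdot 191 - 49961\right) = - 5854 \left(35526 - 49961\right) = \left(-5854\right) \left(-14435\right) = 84502490$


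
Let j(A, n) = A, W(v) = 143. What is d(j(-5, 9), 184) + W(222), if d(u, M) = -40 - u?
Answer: 108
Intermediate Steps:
d(j(-5, 9), 184) + W(222) = (-40 - 1*(-5)) + 143 = (-40 + 5) + 143 = -35 + 143 = 108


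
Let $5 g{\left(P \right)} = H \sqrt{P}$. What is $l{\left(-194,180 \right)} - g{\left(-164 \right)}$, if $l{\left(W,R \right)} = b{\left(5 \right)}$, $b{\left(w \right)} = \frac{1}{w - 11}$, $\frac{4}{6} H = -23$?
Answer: $- \frac{1}{6} + \frac{69 i \sqrt{41}}{5} \approx -0.16667 + 88.363 i$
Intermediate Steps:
$H = - \frac{69}{2}$ ($H = \frac{3}{2} \left(-23\right) = - \frac{69}{2} \approx -34.5$)
$b{\left(w \right)} = \frac{1}{-11 + w}$
$g{\left(P \right)} = - \frac{69 \sqrt{P}}{10}$ ($g{\left(P \right)} = \frac{\left(- \frac{69}{2}\right) \sqrt{P}}{5} = - \frac{69 \sqrt{P}}{10}$)
$l{\left(W,R \right)} = - \frac{1}{6}$ ($l{\left(W,R \right)} = \frac{1}{-11 + 5} = \frac{1}{-6} = - \frac{1}{6}$)
$l{\left(-194,180 \right)} - g{\left(-164 \right)} = - \frac{1}{6} - - \frac{69 \sqrt{-164}}{10} = - \frac{1}{6} - - \frac{69 \cdot 2 i \sqrt{41}}{10} = - \frac{1}{6} - - \frac{69 i \sqrt{41}}{5} = - \frac{1}{6} + \frac{69 i \sqrt{41}}{5}$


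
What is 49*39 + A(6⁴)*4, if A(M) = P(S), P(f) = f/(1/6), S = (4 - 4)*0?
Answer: 1911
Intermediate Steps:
S = 0 (S = 0*0 = 0)
P(f) = 6*f (P(f) = f/(⅙) = f*6 = 6*f)
A(M) = 0 (A(M) = 6*0 = 0)
49*39 + A(6⁴)*4 = 49*39 + 0*4 = 1911 + 0 = 1911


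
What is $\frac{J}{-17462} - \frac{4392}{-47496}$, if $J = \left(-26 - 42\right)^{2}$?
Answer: $- \frac{2977675}{17278649} \approx -0.17233$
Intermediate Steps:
$J = 4624$ ($J = \left(-68\right)^{2} = 4624$)
$\frac{J}{-17462} - \frac{4392}{-47496} = \frac{4624}{-17462} - \frac{4392}{-47496} = 4624 \left(- \frac{1}{17462}\right) - - \frac{183}{1979} = - \frac{2312}{8731} + \frac{183}{1979} = - \frac{2977675}{17278649}$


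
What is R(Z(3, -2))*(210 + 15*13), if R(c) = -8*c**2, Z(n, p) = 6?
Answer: -116640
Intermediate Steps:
R(Z(3, -2))*(210 + 15*13) = (-8*6**2)*(210 + 15*13) = (-8*36)*(210 + 195) = -288*405 = -116640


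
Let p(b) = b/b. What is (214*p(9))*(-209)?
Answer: -44726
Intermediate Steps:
p(b) = 1
(214*p(9))*(-209) = (214*1)*(-209) = 214*(-209) = -44726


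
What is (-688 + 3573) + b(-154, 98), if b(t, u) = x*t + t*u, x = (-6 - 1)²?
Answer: -19753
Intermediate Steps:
x = 49 (x = (-7)² = 49)
b(t, u) = 49*t + t*u
(-688 + 3573) + b(-154, 98) = (-688 + 3573) - 154*(49 + 98) = 2885 - 154*147 = 2885 - 22638 = -19753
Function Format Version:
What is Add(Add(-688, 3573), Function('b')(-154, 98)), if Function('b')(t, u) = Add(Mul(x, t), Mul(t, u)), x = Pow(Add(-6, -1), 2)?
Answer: -19753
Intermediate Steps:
x = 49 (x = Pow(-7, 2) = 49)
Function('b')(t, u) = Add(Mul(49, t), Mul(t, u))
Add(Add(-688, 3573), Function('b')(-154, 98)) = Add(Add(-688, 3573), Mul(-154, Add(49, 98))) = Add(2885, Mul(-154, 147)) = Add(2885, -22638) = -19753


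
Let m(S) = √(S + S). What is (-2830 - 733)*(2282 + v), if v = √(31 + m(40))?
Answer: -8130766 - 3563*√(31 + 4*√5) ≈ -8.1533e+6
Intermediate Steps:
m(S) = √2*√S (m(S) = √(2*S) = √2*√S)
v = √(31 + 4*√5) (v = √(31 + √2*√40) = √(31 + √2*(2*√10)) = √(31 + 4*√5) ≈ 6.3201)
(-2830 - 733)*(2282 + v) = (-2830 - 733)*(2282 + √(31 + 4*√5)) = -3563*(2282 + √(31 + 4*√5)) = -8130766 - 3563*√(31 + 4*√5)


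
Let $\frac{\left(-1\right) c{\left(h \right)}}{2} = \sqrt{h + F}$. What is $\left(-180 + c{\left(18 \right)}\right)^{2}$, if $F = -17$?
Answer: $33124$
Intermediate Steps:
$c{\left(h \right)} = - 2 \sqrt{-17 + h}$ ($c{\left(h \right)} = - 2 \sqrt{h - 17} = - 2 \sqrt{-17 + h}$)
$\left(-180 + c{\left(18 \right)}\right)^{2} = \left(-180 - 2 \sqrt{-17 + 18}\right)^{2} = \left(-180 - 2 \sqrt{1}\right)^{2} = \left(-180 - 2\right)^{2} = \left(-182\right)^{2} = 33124$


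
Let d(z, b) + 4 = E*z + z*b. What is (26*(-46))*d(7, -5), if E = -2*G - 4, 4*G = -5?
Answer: 59202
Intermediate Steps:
G = -5/4 (G = (1/4)*(-5) = -5/4 ≈ -1.2500)
E = -3/2 (E = -2*(-5/4) - 4 = 5/2 - 4 = -3/2 ≈ -1.5000)
d(z, b) = -4 - 3*z/2 + b*z (d(z, b) = -4 + (-3*z/2 + z*b) = -4 + (-3*z/2 + b*z) = -4 - 3*z/2 + b*z)
(26*(-46))*d(7, -5) = (26*(-46))*(-4 - 3/2*7 - 5*7) = -1196*(-4 - 21/2 - 35) = -1196*(-99/2) = 59202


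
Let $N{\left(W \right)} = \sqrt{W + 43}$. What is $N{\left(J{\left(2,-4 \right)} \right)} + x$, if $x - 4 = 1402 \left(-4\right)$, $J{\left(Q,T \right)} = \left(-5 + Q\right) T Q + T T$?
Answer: $-5604 + \sqrt{83} \approx -5594.9$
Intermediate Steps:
$J{\left(Q,T \right)} = T^{2} + Q T \left(-5 + Q\right)$ ($J{\left(Q,T \right)} = T \left(-5 + Q\right) Q + T^{2} = Q T \left(-5 + Q\right) + T^{2} = T^{2} + Q T \left(-5 + Q\right)$)
$N{\left(W \right)} = \sqrt{43 + W}$
$x = -5604$ ($x = 4 + 1402 \left(-4\right) = 4 - 5608 = -5604$)
$N{\left(J{\left(2,-4 \right)} \right)} + x = \sqrt{43 - 4 \left(-4 + 2^{2} - 10\right)} - 5604 = \sqrt{43 - 4 \left(-4 + 4 - 10\right)} - 5604 = \sqrt{43 - -40} - 5604 = \sqrt{43 + 40} - 5604 = \sqrt{83} - 5604 = -5604 + \sqrt{83}$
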